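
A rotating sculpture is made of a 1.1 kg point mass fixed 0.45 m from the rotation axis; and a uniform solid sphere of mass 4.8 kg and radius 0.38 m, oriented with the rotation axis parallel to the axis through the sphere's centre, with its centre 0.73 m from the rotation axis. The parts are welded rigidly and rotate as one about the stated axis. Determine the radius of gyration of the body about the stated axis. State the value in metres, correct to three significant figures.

Point mass: I_cm = 0; centre at d = 0.45 m, so I = I_cm + Md² gives I = 0 + (1.1)(0.45)² = 0.22275 kg m^2.
Solid sphere: I_cm = (2/5)MR² = (2/5)(4.8)(0.38)² = 0.27725 kg m^2; centre at d = 0.73 m, so I = I_cm + Md² gives I = 0.27725 + (4.8)(0.73)² = 2.8352 kg m^2.
Total I = 3.0579 kg m^2; total mass M = 5.9 kg.
k = √(I/M) = √(3.0579/5.9) = 0.71992 m.

0.720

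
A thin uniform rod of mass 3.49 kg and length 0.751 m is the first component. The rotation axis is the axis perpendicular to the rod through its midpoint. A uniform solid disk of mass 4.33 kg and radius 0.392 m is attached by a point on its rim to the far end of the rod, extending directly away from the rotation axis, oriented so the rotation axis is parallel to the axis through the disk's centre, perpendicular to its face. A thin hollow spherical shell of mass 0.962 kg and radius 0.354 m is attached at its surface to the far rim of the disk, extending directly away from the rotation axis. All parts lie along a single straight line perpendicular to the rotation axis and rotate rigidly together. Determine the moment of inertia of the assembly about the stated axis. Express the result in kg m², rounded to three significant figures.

5.33

Thin rod: I_cm = (1/12)ML² = (1/12)(3.49)(0.751)² = 0.16403 kg m²; axis through the centre, so I = 0.16403 kg m².
Solid disk: I_cm = (1/2)MR² = (1/2)(4.33)(0.392)² = 0.33268 kg m²; centre at d = 0.3755 + 0.392 = 0.7675 m, so I = I_cm + Md² gives I = 0.33268 + (4.33)(0.7675)² = 2.8833 kg m².
Spherical shell: I_cm = (2/3)MR² = (2/3)(0.962)(0.354)² = 0.080369 kg m²; centre at d = 0.3755 + 0.392 + 0.392 + 0.354 = 1.5135 m, so I = I_cm + Md² gives I = 0.080369 + (0.962)(1.5135)² = 2.284 kg m².
Total I = 0.16403 + 2.8833 + 2.284 = 5.3313 kg m².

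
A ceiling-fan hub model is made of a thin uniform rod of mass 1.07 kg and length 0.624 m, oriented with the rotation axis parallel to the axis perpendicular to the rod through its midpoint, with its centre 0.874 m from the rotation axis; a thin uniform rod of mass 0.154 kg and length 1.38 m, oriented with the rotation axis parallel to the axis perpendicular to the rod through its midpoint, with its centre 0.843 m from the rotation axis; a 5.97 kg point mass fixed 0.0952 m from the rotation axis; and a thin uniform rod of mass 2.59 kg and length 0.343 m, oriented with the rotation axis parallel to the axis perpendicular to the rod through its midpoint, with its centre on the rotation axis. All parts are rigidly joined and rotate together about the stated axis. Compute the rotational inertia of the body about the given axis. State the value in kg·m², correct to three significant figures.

1.07

Thin rod: I_cm = (1/12)ML² = (1/12)(1.07)(0.624)² = 0.034719 kg·m²; centre at d = 0.874 m, so I = I_cm + Md² gives I = 0.034719 + (1.07)(0.874)² = 0.85207 kg·m².
Thin rod: I_cm = (1/12)ML² = (1/12)(0.154)(1.38)² = 0.02444 kg·m²; centre at d = 0.843 m, so I = I_cm + Md² gives I = 0.02444 + (0.154)(0.843)² = 0.13388 kg·m².
Point mass: I_cm = 0; centre at d = 0.0952 m, so I = I_cm + Md² gives I = 0 + (5.97)(0.0952)² = 0.054106 kg·m².
Thin rod: I_cm = (1/12)ML² = (1/12)(2.59)(0.343)² = 0.025393 kg·m²; axis through the centre, so I = 0.025393 kg·m².
Total I = 0.85207 + 0.13388 + 0.054106 + 0.025393 = 1.0654 kg·m².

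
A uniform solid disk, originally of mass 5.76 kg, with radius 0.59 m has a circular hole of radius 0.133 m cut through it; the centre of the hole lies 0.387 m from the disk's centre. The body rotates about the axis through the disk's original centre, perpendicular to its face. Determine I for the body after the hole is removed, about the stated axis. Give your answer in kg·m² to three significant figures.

0.956

Unpierced body about its centre: I₀ = (1/2)MR² = (1/2)(5.76)(0.59)² = 1.0025 kg·m².
The removed disk has mass m = M·(r/R)² = (5.76)(0.133/0.59)² = 0.2927 kg (same uniform areal density).
Its moment of inertia about the rotation axis (parallel-axis theorem): I_hole = (1/2)mr² + md² = (1/2)(0.2927)(0.133)² + (0.2927)(0.387)² = 0.046426 kg·m².
Treating the hole as negative mass, I = I₀ − I_hole = 1.0025 − 0.046426 = 0.9561 kg·m².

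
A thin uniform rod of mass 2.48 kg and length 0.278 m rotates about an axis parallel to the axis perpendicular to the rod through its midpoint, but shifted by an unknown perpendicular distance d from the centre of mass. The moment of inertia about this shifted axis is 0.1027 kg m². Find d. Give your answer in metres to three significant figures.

0.187

About the centre-of-mass axis, I_cm = (1/12)ML² = (1/12)(2.48)(0.278)² = 0.015972 kg m².
Parallel axis theorem: I = I_cm + Md², so Md² = 0.1027 − 0.015972 = 0.086728 kg m².
d = √(0.086728 / 2.48) = 0.18701 m.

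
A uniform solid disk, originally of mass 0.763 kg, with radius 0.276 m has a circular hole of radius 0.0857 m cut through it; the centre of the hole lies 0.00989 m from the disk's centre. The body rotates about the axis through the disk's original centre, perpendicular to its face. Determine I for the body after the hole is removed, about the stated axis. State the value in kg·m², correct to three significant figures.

0.0288

Unpierced body about its centre: I₀ = (1/2)MR² = (1/2)(0.763)(0.276)² = 0.029061 kg·m².
The removed disk has mass m = M·(r/R)² = (0.763)(0.0857/0.276)² = 0.073564 kg (same uniform areal density).
Its moment of inertia about the rotation axis (parallel-axis theorem): I_hole = (1/2)mr² + md² = (1/2)(0.073564)(0.0857)² + (0.073564)(0.00989)² = 0.00027734 kg·m².
Treating the hole as negative mass, I = I₀ − I_hole = 0.029061 − 0.00027734 = 0.028784 kg·m².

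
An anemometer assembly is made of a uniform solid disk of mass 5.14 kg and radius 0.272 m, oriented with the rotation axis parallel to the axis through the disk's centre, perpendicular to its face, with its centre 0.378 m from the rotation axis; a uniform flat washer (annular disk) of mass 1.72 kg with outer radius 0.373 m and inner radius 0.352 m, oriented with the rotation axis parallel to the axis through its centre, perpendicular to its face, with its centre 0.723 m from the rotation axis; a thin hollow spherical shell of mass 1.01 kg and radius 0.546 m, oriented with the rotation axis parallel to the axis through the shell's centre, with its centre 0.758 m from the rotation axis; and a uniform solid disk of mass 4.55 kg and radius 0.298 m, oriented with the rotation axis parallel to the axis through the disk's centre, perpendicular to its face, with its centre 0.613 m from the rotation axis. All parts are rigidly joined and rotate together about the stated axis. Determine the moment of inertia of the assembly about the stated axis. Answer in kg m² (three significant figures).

4.74

Solid disk: I_cm = (1/2)MR² = (1/2)(5.14)(0.272)² = 0.19014 kg m²; centre at d = 0.378 m, so the parallel axis theorem gives I = 0.19014 + (5.14)(0.378)² = 0.92456 kg m².
Annular disk: I_cm = (1/2)M(R²+r²) = (1/2)(1.72)[(0.373)² + (0.352)²] = 0.22621 kg m²; centre at d = 0.723 m, so the parallel axis theorem gives I = 0.22621 + (1.72)(0.723)² = 1.1253 kg m².
Spherical shell: I_cm = (2/3)MR² = (2/3)(1.01)(0.546)² = 0.20073 kg m²; centre at d = 0.758 m, so the parallel axis theorem gives I = 0.20073 + (1.01)(0.758)² = 0.78104 kg m².
Solid disk: I_cm = (1/2)MR² = (1/2)(4.55)(0.298)² = 0.20203 kg m²; centre at d = 0.613 m, so the parallel axis theorem gives I = 0.20203 + (4.55)(0.613)² = 1.9118 kg m².
Total I = 0.92456 + 1.1253 + 0.78104 + 1.9118 = 4.7427 kg m².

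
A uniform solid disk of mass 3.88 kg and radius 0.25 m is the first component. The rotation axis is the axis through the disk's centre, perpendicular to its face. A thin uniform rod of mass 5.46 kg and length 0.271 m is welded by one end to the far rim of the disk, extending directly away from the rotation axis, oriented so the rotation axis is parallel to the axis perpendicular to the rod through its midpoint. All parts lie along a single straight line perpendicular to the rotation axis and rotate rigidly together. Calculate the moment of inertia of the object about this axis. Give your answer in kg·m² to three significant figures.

0.966

Solid disk: I_cm = (1/2)MR² = (1/2)(3.88)(0.25)² = 0.12125 kg·m²; axis through the centre, so I = 0.12125 kg·m².
Thin rod: I_cm = (1/12)ML² = (1/12)(5.46)(0.271)² = 0.033416 kg·m²; centre at d = 0.25 + 0.1355 = 0.3855 m, so the parallel axis theorem gives I = 0.033416 + (5.46)(0.3855)² = 0.84483 kg·m².
Total I = 0.12125 + 0.84483 = 0.96608 kg·m².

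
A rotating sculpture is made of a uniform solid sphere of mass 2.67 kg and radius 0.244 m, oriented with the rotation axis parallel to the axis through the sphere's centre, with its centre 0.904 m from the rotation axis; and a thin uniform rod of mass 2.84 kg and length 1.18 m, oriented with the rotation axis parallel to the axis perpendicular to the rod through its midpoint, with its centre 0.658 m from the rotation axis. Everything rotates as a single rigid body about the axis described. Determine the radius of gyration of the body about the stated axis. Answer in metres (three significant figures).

0.831

Solid sphere: I_cm = (2/5)MR² = (2/5)(2.67)(0.244)² = 0.063584 kg·m²; centre at d = 0.904 m, so the parallel axis theorem gives I = 0.063584 + (2.67)(0.904)² = 2.2456 kg·m².
Thin rod: I_cm = (1/12)ML² = (1/12)(2.84)(1.18)² = 0.32953 kg·m²; centre at d = 0.658 m, so the parallel axis theorem gives I = 0.32953 + (2.84)(0.658)² = 1.5592 kg·m².
Total I = 3.8047 kg·m²; total mass M = 5.51 kg.
k = √(I/M) = √(3.8047/5.51) = 0.83097 m.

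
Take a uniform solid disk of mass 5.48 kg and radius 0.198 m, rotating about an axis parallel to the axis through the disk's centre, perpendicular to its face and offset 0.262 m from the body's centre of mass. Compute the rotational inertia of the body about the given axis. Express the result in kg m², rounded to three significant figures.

0.484

I_cm = (1/2)MR² = (1/2)(5.48)(0.198)² = 0.10742 kg m²; centre at d = 0.262 m, so I = I_cm + Md² gives I = 0.10742 + (5.48)(0.262)² = 0.48359 kg m².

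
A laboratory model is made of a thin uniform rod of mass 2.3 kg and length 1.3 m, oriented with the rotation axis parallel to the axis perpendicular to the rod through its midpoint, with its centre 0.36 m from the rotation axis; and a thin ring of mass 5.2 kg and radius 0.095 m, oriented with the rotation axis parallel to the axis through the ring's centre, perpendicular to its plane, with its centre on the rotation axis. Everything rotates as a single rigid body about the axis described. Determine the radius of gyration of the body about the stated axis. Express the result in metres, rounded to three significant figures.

0.299

Thin rod: I_cm = (1/12)ML² = (1/12)(2.3)(1.3)² = 0.32392 kg·m²; centre at d = 0.36 m, so I = I_cm + Md² gives I = 0.32392 + (2.3)(0.36)² = 0.622 kg·m².
Thin ring: I_cm = MR² = (5.2)(0.095)² = 0.04693 kg·m²; axis through the centre, so I = 0.04693 kg·m².
Total I = 0.66893 kg·m²; total mass M = 7.5 kg.
k = √(I/M) = √(0.66893/7.5) = 0.29865 m.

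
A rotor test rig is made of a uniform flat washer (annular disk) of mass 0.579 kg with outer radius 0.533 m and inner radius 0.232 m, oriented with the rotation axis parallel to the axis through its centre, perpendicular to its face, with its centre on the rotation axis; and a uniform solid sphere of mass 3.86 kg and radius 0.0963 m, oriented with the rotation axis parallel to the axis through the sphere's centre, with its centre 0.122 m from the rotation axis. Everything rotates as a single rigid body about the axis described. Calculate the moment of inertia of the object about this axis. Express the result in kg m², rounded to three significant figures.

0.170

Annular disk: I_cm = (1/2)M(R²+r²) = (1/2)(0.579)[(0.533)² + (0.232)²] = 0.097826 kg m²; axis through the centre, so I = 0.097826 kg m².
Solid sphere: I_cm = (2/5)MR² = (2/5)(3.86)(0.0963)² = 0.014319 kg m²; centre at d = 0.122 m, so the parallel axis theorem gives I = 0.014319 + (3.86)(0.122)² = 0.071771 kg m².
Total I = 0.097826 + 0.071771 = 0.1696 kg m².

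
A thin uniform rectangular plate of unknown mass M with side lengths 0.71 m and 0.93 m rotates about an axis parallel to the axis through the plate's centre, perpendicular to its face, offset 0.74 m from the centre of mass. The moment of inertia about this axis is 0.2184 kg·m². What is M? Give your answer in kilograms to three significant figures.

I = I_cm + Md² = (1/12)M(a²+b²) + Md² = M·[0.0833333·[(0.71)² + (0.93)²] + (0.74)²] = M·0.66168.
So M = 0.2184 / 0.66168 = 0.33007 kg.

0.330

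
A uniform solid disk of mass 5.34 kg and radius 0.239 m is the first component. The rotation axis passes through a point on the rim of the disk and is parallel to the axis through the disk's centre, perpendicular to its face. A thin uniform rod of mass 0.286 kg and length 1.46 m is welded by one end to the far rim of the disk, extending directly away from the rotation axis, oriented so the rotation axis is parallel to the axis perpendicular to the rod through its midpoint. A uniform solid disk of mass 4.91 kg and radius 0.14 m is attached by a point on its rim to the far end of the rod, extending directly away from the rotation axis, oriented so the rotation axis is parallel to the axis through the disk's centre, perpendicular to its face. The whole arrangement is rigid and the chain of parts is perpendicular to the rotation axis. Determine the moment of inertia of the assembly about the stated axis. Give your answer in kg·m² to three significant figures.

Solid disk: I_cm = (1/2)MR² = (1/2)(5.34)(0.239)² = 0.15251 kg·m²; centre at d = 0.239 m, so the parallel axis theorem gives I = 0.15251 + (5.34)(0.239)² = 0.45754 kg·m².
Thin rod: I_cm = (1/12)ML² = (1/12)(0.286)(1.46)² = 0.050803 kg·m²; centre at d = 0.239 + 0.239 + 0.73 = 1.208 m, so the parallel axis theorem gives I = 0.050803 + (0.286)(1.208)² = 0.46815 kg·m².
Solid disk: I_cm = (1/2)MR² = (1/2)(4.91)(0.14)² = 0.048118 kg·m²; centre at d = 0.239 + 0.239 + 0.73 + 0.73 + 0.14 = 2.078 m, so the parallel axis theorem gives I = 0.048118 + (4.91)(2.078)² = 21.25 kg·m².
Total I = 0.45754 + 0.46815 + 21.25 = 22.176 kg·m².

22.2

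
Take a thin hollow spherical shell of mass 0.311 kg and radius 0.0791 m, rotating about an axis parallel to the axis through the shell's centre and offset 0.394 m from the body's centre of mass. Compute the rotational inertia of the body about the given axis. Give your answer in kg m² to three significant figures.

I_cm = (2/3)MR² = (2/3)(0.311)(0.0791)² = 0.0012972 kg m²; centre at d = 0.394 m, so I = I_cm + Md² gives I = 0.0012972 + (0.311)(0.394)² = 0.049576 kg m².

0.0496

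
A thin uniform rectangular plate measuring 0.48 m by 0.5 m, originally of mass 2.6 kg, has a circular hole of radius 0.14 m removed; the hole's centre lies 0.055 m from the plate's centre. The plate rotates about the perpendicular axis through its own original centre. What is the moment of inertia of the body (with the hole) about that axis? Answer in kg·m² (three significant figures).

Unpierced body about its centre: I₀ = (1/12)M(a²+b²) = (1/12)(2.6)[(0.48)² + (0.5)²] = 0.10409 kg·m².
The removed disk has mass m = M·πr²/(ab) = (2.6)·π(0.14)²/(0.48·0.5) = 0.66706 kg (same uniform areal density).
Its moment of inertia about the rotation axis (parallel-axis theorem): I_hole = (1/2)mr² + md² = (1/2)(0.66706)(0.14)² + (0.66706)(0.055)² = 0.0085551 kg·m².
Treating the hole as negative mass, I = I₀ − I_hole = 0.10409 − 0.0085551 = 0.095532 kg·m².

0.0955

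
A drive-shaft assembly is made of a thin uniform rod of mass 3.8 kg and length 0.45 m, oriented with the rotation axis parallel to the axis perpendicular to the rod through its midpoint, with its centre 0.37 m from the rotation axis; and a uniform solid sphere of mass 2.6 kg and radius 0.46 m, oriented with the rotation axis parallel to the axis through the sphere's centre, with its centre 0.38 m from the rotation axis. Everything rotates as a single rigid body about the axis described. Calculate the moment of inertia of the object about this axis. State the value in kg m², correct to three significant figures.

1.18

Thin rod: I_cm = (1/12)ML² = (1/12)(3.8)(0.45)² = 0.064125 kg m²; centre at d = 0.37 m, so I = I_cm + Md² gives I = 0.064125 + (3.8)(0.37)² = 0.58434 kg m².
Solid sphere: I_cm = (2/5)MR² = (2/5)(2.6)(0.46)² = 0.22006 kg m²; centre at d = 0.38 m, so I = I_cm + Md² gives I = 0.22006 + (2.6)(0.38)² = 0.5955 kg m².
Total I = 0.58434 + 0.5955 = 1.1798 kg m².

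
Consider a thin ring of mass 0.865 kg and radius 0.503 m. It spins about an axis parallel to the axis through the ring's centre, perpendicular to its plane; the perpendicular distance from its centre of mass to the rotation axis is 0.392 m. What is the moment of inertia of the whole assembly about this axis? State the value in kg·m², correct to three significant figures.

0.352

I_cm = MR² = (0.865)(0.503)² = 0.21885 kg·m²; centre at d = 0.392 m, so I = I_cm + Md² gives I = 0.21885 + (0.865)(0.392)² = 0.35177 kg·m².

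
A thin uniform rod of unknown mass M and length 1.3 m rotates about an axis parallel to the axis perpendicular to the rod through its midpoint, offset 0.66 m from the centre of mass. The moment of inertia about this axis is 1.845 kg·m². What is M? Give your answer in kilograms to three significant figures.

3.20

I = I_cm + Md² = (1/12)ML² + Md² = M·[0.0833333·(1.3)² + (0.66)²] = M·0.57643.
So M = 1.845 / 0.57643 = 3.2007 kg.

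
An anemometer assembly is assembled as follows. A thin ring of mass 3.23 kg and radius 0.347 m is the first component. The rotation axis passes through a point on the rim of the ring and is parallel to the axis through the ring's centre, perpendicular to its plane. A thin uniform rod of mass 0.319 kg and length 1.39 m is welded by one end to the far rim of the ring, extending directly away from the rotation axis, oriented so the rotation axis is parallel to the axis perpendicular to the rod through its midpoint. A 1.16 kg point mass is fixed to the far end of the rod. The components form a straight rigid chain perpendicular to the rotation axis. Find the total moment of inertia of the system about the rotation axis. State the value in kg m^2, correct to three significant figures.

6.48

Thin ring: I_cm = MR² = (3.23)(0.347)² = 0.38892 kg m^2; centre at d = 0.347 m, so the parallel axis theorem gives I = 0.38892 + (3.23)(0.347)² = 0.77784 kg m^2.
Thin rod: I_cm = (1/12)ML² = (1/12)(0.319)(1.39)² = 0.051362 kg m^2; centre at d = 0.347 + 0.347 + 0.695 = 1.389 m, so the parallel axis theorem gives I = 0.051362 + (0.319)(1.389)² = 0.66682 kg m^2.
Point mass: I_cm = 0; centre at d = 0.347 + 0.347 + 0.695 + 0.695 = 2.084 m, so the parallel axis theorem gives I = 0 + (1.16)(2.084)² = 5.0379 kg m^2.
Total I = 0.77784 + 0.66682 + 5.0379 = 6.4826 kg m^2.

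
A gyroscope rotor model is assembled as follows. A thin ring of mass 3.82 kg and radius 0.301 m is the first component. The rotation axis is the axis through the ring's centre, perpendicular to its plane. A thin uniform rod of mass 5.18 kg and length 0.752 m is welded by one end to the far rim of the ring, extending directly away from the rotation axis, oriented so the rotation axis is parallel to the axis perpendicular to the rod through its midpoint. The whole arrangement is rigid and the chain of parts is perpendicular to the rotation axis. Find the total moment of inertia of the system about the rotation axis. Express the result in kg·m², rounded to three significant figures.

2.96

Thin ring: I_cm = MR² = (3.82)(0.301)² = 0.3461 kg·m²; axis through the centre, so I = 0.3461 kg·m².
Thin rod: I_cm = (1/12)ML² = (1/12)(5.18)(0.752)² = 0.24411 kg·m²; centre at d = 0.301 + 0.376 = 0.677 m, so I = I_cm + Md² gives I = 0.24411 + (5.18)(0.677)² = 2.6183 kg·m².
Total I = 0.3461 + 2.6183 = 2.9643 kg·m².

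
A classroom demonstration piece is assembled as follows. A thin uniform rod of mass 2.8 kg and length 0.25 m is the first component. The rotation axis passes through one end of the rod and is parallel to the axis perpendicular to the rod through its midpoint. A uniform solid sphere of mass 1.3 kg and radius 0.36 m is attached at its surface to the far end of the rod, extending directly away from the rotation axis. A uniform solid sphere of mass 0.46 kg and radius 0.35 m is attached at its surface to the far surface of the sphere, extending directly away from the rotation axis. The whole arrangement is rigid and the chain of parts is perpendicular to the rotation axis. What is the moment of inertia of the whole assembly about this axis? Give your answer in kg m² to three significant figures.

1.43

Thin rod: I_cm = (1/12)ML² = (1/12)(2.8)(0.25)² = 0.014583 kg m²; centre at d = 0.125 m, so the parallel axis theorem gives I = 0.014583 + (2.8)(0.125)² = 0.058333 kg m².
Solid sphere: I_cm = (2/5)MR² = (2/5)(1.3)(0.36)² = 0.067392 kg m²; centre at d = 0.125 + 0.125 + 0.36 = 0.61 m, so the parallel axis theorem gives I = 0.067392 + (1.3)(0.61)² = 0.55112 kg m².
Solid sphere: I_cm = (2/5)MR² = (2/5)(0.46)(0.35)² = 0.02254 kg m²; centre at d = 0.125 + 0.125 + 0.36 + 0.36 + 0.35 = 1.32 m, so the parallel axis theorem gives I = 0.02254 + (0.46)(1.32)² = 0.82404 kg m².
Total I = 0.058333 + 0.55112 + 0.82404 = 1.4335 kg m².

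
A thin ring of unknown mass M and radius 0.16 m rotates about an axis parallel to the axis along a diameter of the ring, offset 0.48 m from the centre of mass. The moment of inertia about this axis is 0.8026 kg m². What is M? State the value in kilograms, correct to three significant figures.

3.30

I = I_cm + Md² = (1/2)MR² + Md² = M·[0.5·(0.16)² + (0.48)²] = M·0.2432.
So M = 0.8026 / 0.2432 = 3.3002 kg.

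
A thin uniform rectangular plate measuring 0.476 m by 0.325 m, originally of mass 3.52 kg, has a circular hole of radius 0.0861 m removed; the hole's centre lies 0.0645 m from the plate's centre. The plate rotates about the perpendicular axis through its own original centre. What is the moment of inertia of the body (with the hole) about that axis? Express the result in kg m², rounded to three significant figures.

Unpierced body about its centre: I₀ = (1/12)M(a²+b²) = (1/12)(3.52)[(0.476)² + (0.325)²] = 0.097446 kg m².
The removed disk has mass m = M·πr²/(ab) = (3.52)·π(0.0861)²/(0.476·0.325) = 0.52992 kg (same uniform areal density).
Its moment of inertia about the rotation axis (parallel-axis theorem): I_hole = (1/2)mr² + md² = (1/2)(0.52992)(0.0861)² + (0.52992)(0.0645)² = 0.0041688 kg m².
Treating the hole as negative mass, I = I₀ − I_hole = 0.097446 − 0.0041688 = 0.093277 kg m².

0.0933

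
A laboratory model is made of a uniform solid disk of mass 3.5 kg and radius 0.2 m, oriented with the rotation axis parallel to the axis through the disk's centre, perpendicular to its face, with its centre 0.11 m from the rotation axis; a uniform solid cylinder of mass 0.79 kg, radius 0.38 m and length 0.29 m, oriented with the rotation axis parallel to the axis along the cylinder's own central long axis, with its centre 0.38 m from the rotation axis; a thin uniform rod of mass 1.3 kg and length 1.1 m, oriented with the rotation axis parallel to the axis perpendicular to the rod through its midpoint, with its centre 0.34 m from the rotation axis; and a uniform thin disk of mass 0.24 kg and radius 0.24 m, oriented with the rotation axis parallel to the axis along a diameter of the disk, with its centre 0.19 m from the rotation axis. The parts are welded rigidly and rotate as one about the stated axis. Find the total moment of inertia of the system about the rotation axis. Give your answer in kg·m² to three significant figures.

Solid disk: I_cm = (1/2)MR² = (1/2)(3.5)(0.2)² = 0.07 kg·m²; centre at d = 0.11 m, so I = I_cm + Md² gives I = 0.07 + (3.5)(0.11)² = 0.11235 kg·m².
Solid cylinder: I_cm = (1/2)MR² = (1/2)(0.79)(0.38)² = 0.057038 kg·m²; centre at d = 0.38 m, so I = I_cm + Md² gives I = 0.057038 + (0.79)(0.38)² = 0.17111 kg·m².
Thin rod: I_cm = (1/12)ML² = (1/12)(1.3)(1.1)² = 0.13108 kg·m²; centre at d = 0.34 m, so I = I_cm + Md² gives I = 0.13108 + (1.3)(0.34)² = 0.28136 kg·m².
Thin disk: I_cm = (1/4)MR² = (1/4)(0.24)(0.24)² = 0.003456 kg·m²; centre at d = 0.19 m, so I = I_cm + Md² gives I = 0.003456 + (0.24)(0.19)² = 0.01212 kg·m².
Total I = 0.11235 + 0.17111 + 0.28136 + 0.01212 = 0.57695 kg·m².

0.577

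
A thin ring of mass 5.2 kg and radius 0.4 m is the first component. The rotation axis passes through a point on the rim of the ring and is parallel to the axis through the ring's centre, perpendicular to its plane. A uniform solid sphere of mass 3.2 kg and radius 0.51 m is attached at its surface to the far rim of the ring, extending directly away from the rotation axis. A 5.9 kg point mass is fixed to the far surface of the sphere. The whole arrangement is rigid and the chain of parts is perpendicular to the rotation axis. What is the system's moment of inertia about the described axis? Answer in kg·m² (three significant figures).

27.0

Thin ring: I_cm = MR² = (5.2)(0.4)² = 0.832 kg·m²; centre at d = 0.4 m, so the parallel axis theorem gives I = 0.832 + (5.2)(0.4)² = 1.664 kg·m².
Solid sphere: I_cm = (2/5)MR² = (2/5)(3.2)(0.51)² = 0.33293 kg·m²; centre at d = 0.4 + 0.4 + 0.51 = 1.31 m, so the parallel axis theorem gives I = 0.33293 + (3.2)(1.31)² = 5.8244 kg·m².
Point mass: I_cm = 0; centre at d = 0.4 + 0.4 + 0.51 + 0.51 = 1.82 m, so the parallel axis theorem gives I = 0 + (5.9)(1.82)² = 19.543 kg·m².
Total I = 1.664 + 5.8244 + 19.543 = 27.032 kg·m².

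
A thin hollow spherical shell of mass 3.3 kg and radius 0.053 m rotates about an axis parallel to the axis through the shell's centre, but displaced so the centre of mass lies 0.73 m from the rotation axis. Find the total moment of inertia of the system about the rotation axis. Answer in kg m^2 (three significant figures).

1.76

I_cm = (2/3)MR² = (2/3)(3.3)(0.053)² = 0.0061798 kg m^2; centre at d = 0.73 m, so the parallel axis theorem gives I = 0.0061798 + (3.3)(0.73)² = 1.7647 kg m^2.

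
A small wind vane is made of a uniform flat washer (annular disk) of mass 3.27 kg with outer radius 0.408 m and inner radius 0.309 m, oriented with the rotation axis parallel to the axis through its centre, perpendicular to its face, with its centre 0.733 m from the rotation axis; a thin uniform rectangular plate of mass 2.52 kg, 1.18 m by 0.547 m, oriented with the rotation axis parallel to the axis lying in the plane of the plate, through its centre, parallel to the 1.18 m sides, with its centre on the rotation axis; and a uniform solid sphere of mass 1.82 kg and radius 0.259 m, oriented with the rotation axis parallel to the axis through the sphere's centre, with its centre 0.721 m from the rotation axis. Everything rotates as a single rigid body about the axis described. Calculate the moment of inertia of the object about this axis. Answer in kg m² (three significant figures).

3.24

Annular disk: I_cm = (1/2)M(R²+r²) = (1/2)(3.27)[(0.408)² + (0.309)²] = 0.42828 kg m²; centre at d = 0.733 m, so I = I_cm + Md² gives I = 0.42828 + (3.27)(0.733)² = 2.1852 kg m².
Rectangular plate: I_cm = (1/12)Mb² = (1/12)(2.52)(0.547)² = 0.062834 kg m²; axis through the centre, so I = 0.062834 kg m².
Solid sphere: I_cm = (2/5)MR² = (2/5)(1.82)(0.259)² = 0.048835 kg m²; centre at d = 0.721 m, so I = I_cm + Md² gives I = 0.048835 + (1.82)(0.721)² = 0.99495 kg m².
Total I = 2.1852 + 0.062834 + 0.99495 = 3.243 kg m².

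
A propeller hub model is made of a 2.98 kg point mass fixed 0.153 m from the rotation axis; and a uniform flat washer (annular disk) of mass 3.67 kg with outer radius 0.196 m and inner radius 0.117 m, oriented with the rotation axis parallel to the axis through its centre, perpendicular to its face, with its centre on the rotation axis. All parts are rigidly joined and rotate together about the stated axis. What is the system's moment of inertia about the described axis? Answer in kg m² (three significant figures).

Point mass: I_cm = 0; centre at d = 0.153 m, so the parallel axis theorem gives I = 0 + (2.98)(0.153)² = 0.069759 kg m².
Annular disk: I_cm = (1/2)M(R²+r²) = (1/2)(3.67)[(0.196)² + (0.117)²] = 0.095613 kg m²; axis through the centre, so I = 0.095613 kg m².
Total I = 0.069759 + 0.095613 = 0.16537 kg m².

0.165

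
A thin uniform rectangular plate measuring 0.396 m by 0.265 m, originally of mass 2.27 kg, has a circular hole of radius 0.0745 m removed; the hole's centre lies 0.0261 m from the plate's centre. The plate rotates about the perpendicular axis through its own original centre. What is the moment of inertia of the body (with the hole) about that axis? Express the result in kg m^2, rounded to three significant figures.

Unpierced body about its centre: I₀ = (1/12)M(a²+b²) = (1/12)(2.27)[(0.396)² + (0.265)²] = 0.042949 kg m^2.
The removed disk has mass m = M·πr²/(ab) = (2.27)·π(0.0745)²/(0.396·0.265) = 0.37718 kg (same uniform areal density).
Its moment of inertia about the rotation axis (parallel-axis theorem): I_hole = (1/2)mr² + md² = (1/2)(0.37718)(0.0745)² + (0.37718)(0.0261)² = 0.0013037 kg m^2.
Treating the hole as negative mass, I = I₀ − I_hole = 0.042949 − 0.0013037 = 0.041645 kg m^2.

0.0416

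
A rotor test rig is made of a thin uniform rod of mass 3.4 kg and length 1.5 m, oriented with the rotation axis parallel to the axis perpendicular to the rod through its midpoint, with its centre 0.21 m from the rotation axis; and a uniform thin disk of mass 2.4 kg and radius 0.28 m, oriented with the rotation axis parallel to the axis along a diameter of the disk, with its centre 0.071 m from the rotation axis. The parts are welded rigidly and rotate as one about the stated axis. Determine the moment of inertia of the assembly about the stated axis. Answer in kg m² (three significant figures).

0.847

Thin rod: I_cm = (1/12)ML² = (1/12)(3.4)(1.5)² = 0.6375 kg m²; centre at d = 0.21 m, so I = I_cm + Md² gives I = 0.6375 + (3.4)(0.21)² = 0.78744 kg m².
Thin disk: I_cm = (1/4)MR² = (1/4)(2.4)(0.28)² = 0.04704 kg m²; centre at d = 0.071 m, so I = I_cm + Md² gives I = 0.04704 + (2.4)(0.071)² = 0.059138 kg m².
Total I = 0.78744 + 0.059138 = 0.84658 kg m².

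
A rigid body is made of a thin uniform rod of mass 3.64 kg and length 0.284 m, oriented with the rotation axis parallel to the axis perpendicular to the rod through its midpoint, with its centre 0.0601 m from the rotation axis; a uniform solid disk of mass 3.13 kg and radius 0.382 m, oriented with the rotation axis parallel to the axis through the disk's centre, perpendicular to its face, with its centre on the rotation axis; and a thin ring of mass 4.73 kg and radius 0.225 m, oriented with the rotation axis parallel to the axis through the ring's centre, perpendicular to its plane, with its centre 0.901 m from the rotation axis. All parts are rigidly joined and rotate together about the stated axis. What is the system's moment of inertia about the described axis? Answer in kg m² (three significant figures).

Thin rod: I_cm = (1/12)ML² = (1/12)(3.64)(0.284)² = 0.024466 kg m²; centre at d = 0.0601 m, so the parallel axis theorem gives I = 0.024466 + (3.64)(0.0601)² = 0.037613 kg m².
Solid disk: I_cm = (1/2)MR² = (1/2)(3.13)(0.382)² = 0.22837 kg m²; axis through the centre, so I = 0.22837 kg m².
Thin ring: I_cm = MR² = (4.73)(0.225)² = 0.23946 kg m²; centre at d = 0.901 m, so the parallel axis theorem gives I = 0.23946 + (4.73)(0.901)² = 4.0793 kg m².
Total I = 0.037613 + 0.22837 + 4.0793 = 4.3453 kg m².

4.35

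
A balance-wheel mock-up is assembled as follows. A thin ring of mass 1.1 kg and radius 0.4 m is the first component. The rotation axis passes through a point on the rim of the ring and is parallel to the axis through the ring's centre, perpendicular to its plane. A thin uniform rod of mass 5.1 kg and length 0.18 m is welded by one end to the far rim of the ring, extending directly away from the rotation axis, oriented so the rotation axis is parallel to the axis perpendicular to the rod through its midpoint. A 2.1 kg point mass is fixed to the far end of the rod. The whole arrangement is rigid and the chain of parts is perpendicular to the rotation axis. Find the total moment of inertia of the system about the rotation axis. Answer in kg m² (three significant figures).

Thin ring: I_cm = MR² = (1.1)(0.4)² = 0.176 kg m²; centre at d = 0.4 m, so the parallel axis theorem gives I = 0.176 + (1.1)(0.4)² = 0.352 kg m².
Thin rod: I_cm = (1/12)ML² = (1/12)(5.1)(0.18)² = 0.01377 kg m²; centre at d = 0.4 + 0.4 + 0.09 = 0.89 m, so the parallel axis theorem gives I = 0.01377 + (5.1)(0.89)² = 4.0535 kg m².
Point mass: I_cm = 0; centre at d = 0.4 + 0.4 + 0.09 + 0.09 = 0.98 m, so the parallel axis theorem gives I = 0 + (2.1)(0.98)² = 2.0168 kg m².
Total I = 0.352 + 4.0535 + 2.0168 = 6.4223 kg m².

6.42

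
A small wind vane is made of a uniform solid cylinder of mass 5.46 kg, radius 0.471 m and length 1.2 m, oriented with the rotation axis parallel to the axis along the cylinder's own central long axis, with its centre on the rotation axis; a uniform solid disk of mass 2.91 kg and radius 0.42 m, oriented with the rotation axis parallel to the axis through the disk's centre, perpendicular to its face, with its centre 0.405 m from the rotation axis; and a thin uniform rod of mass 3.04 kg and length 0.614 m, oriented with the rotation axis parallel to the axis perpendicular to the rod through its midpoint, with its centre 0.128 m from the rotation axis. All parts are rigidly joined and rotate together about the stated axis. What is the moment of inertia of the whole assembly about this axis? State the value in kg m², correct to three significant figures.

1.48

Solid cylinder: I_cm = (1/2)MR² = (1/2)(5.46)(0.471)² = 0.60563 kg m²; axis through the centre, so I = 0.60563 kg m².
Solid disk: I_cm = (1/2)MR² = (1/2)(2.91)(0.42)² = 0.25666 kg m²; centre at d = 0.405 m, so I = I_cm + Md² gives I = 0.25666 + (2.91)(0.405)² = 0.73397 kg m².
Thin rod: I_cm = (1/12)ML² = (1/12)(3.04)(0.614)² = 0.095506 kg m²; centre at d = 0.128 m, so I = I_cm + Md² gives I = 0.095506 + (3.04)(0.128)² = 0.14531 kg m².
Total I = 0.60563 + 0.73397 + 0.14531 = 1.4849 kg m².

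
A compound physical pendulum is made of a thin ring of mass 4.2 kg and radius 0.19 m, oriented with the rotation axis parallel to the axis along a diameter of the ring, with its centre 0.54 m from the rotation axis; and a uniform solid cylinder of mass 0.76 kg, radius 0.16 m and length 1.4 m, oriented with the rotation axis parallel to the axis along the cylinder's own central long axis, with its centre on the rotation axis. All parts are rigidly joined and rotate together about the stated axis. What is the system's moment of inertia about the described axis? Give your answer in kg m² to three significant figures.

Thin ring: I_cm = (1/2)MR² = (1/2)(4.2)(0.19)² = 0.07581 kg m²; centre at d = 0.54 m, so I = I_cm + Md² gives I = 0.07581 + (4.2)(0.54)² = 1.3005 kg m².
Solid cylinder: I_cm = (1/2)MR² = (1/2)(0.76)(0.16)² = 0.009728 kg m²; axis through the centre, so I = 0.009728 kg m².
Total I = 1.3005 + 0.009728 = 1.3103 kg m².

1.31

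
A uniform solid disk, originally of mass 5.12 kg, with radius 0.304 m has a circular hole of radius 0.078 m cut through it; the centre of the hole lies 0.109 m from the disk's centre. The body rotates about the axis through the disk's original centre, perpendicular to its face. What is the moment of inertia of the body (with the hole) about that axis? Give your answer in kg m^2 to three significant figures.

Unpierced body about its centre: I₀ = (1/2)MR² = (1/2)(5.12)(0.304)² = 0.23658 kg m^2.
The removed disk has mass m = M·(r/R)² = (5.12)(0.078/0.304)² = 0.33706 kg (same uniform areal density).
Its moment of inertia about the rotation axis (parallel-axis theorem): I_hole = (1/2)mr² + md² = (1/2)(0.33706)(0.078)² + (0.33706)(0.109)² = 0.00503 kg m^2.
Treating the hole as negative mass, I = I₀ − I_hole = 0.23658 − 0.00503 = 0.23155 kg m^2.

0.232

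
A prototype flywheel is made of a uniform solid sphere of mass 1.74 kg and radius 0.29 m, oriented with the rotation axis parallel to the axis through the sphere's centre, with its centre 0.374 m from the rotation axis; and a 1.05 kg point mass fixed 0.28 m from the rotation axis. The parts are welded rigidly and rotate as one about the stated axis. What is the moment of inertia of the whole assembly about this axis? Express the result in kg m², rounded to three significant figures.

Solid sphere: I_cm = (2/5)MR² = (2/5)(1.74)(0.29)² = 0.058534 kg m²; centre at d = 0.374 m, so the parallel axis theorem gives I = 0.058534 + (1.74)(0.374)² = 0.30192 kg m².
Point mass: I_cm = 0; centre at d = 0.28 m, so the parallel axis theorem gives I = 0 + (1.05)(0.28)² = 0.08232 kg m².
Total I = 0.30192 + 0.08232 = 0.38424 kg m².

0.384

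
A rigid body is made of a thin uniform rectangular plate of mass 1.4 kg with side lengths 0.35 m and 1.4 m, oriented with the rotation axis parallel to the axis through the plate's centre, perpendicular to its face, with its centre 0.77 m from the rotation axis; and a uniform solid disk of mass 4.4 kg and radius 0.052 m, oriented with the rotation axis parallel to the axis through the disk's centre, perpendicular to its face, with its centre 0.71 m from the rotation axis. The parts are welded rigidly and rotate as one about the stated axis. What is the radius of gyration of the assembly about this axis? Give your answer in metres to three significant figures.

Rectangular plate: I_cm = (1/12)M(a²+b²) = (1/12)(1.4)[(0.35)² + (1.4)²] = 0.24296 kg·m²; centre at d = 0.77 m, so I = I_cm + Md² gives I = 0.24296 + (1.4)(0.77)² = 1.073 kg·m².
Solid disk: I_cm = (1/2)MR² = (1/2)(4.4)(0.052)² = 0.0059488 kg·m²; centre at d = 0.71 m, so I = I_cm + Md² gives I = 0.0059488 + (4.4)(0.71)² = 2.224 kg·m².
Total I = 3.297 kg·m²; total mass M = 5.8 kg.
k = √(I/M) = √(3.297/5.8) = 0.75396 m.

0.754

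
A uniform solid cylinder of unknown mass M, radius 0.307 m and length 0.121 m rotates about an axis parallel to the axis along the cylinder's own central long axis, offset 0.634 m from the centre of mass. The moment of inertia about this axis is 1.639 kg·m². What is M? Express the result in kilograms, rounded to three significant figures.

3.65

I = I_cm + Md² = (1/2)MR² + Md² = M·[0.5·(0.307)² + (0.634)²] = M·0.44908.
So M = 1.639 / 0.44908 = 3.6497 kg.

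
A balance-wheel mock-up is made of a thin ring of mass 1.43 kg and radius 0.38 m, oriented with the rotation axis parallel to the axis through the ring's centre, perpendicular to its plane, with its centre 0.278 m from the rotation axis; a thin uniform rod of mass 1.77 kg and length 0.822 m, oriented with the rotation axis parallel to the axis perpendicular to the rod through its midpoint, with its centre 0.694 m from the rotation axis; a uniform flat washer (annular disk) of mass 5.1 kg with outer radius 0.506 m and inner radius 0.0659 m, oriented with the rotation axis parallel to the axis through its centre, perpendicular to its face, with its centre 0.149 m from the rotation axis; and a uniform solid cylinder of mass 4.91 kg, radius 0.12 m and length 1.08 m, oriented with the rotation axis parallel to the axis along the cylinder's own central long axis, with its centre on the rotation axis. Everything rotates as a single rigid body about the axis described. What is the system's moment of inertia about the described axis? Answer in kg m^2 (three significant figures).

Thin ring: I_cm = MR² = (1.43)(0.38)² = 0.20649 kg m^2; centre at d = 0.278 m, so I = I_cm + Md² gives I = 0.20649 + (1.43)(0.278)² = 0.31701 kg m^2.
Thin rod: I_cm = (1/12)ML² = (1/12)(1.77)(0.822)² = 0.099663 kg m^2; centre at d = 0.694 m, so I = I_cm + Md² gives I = 0.099663 + (1.77)(0.694)² = 0.95216 kg m^2.
Annular disk: I_cm = (1/2)M(R²+r²) = (1/2)(5.1)[(0.506)² + (0.0659)²] = 0.66397 kg m^2; centre at d = 0.149 m, so I = I_cm + Md² gives I = 0.66397 + (5.1)(0.149)² = 0.77719 kg m^2.
Solid cylinder: I_cm = (1/2)MR² = (1/2)(4.91)(0.12)² = 0.035352 kg m^2; axis through the centre, so I = 0.035352 kg m^2.
Total I = 0.31701 + 0.95216 + 0.77719 + 0.035352 = 2.0817 kg m^2.

2.08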